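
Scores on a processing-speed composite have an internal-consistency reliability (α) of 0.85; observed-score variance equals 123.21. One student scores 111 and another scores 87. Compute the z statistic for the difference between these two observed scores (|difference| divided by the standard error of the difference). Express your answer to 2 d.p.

3.95

SD = √123.21 ≈ 11.100
The standard error of measurement is 11.100×√(1 − 0.850) ≈ 11.100×0.387 ≈ 4.299.
Standard error of the difference = 4.299·√2 ≈ 6.080
z = |111 − 87| / 6.080 = 24 / 6.080 ≈ 3.948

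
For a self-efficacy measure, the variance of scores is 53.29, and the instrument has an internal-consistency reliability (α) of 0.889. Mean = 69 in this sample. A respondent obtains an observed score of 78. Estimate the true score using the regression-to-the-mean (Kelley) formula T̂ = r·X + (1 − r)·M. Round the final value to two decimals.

T̂ = 0.8890(78) + 0.1110(69) ≈ 77.0010

77.00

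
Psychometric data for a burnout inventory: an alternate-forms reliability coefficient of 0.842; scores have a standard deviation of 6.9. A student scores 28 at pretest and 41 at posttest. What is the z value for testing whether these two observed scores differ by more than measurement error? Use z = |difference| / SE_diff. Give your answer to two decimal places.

3.35

SEM = 6.9000 · √(1 − 0.8420) = 6.9000 · √0.1580 ≈ 6.9000 · 0.3975 ≈ 2.7427
Standard error of the difference = 2.7427·√2 ≈ 3.8788
z = |28 − 41| / 3.8788 = 13 / 3.8788 ≈ 3.3516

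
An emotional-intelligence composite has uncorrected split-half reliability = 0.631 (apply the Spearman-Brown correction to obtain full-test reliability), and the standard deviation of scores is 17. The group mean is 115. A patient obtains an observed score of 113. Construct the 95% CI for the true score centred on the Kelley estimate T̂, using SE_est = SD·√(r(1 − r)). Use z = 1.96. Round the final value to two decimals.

[99.51, 127.39]

Full-length reliability (Spearman-Brown) = 2(0.631)/(1+0.631) ≈ 0.7738
T̂ = 0.7738(113) + 0.2262(115) ≈ 113.4525
SE_est = SD × √(r(1 − r)) = 17.0000 × √0.1751 ≈ 17.0000 × 0.4184 ≈ 7.1128
95% CI: 113.4525 ± 13.9410 ≈ (99.5115, 127.3935)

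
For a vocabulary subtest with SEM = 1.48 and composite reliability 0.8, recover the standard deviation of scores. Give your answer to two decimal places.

3.31

SD = SEM / √(1 − r) = 1.48 / √0.20000 ≈ 1.48 / 0.44721 ≈ 3.30938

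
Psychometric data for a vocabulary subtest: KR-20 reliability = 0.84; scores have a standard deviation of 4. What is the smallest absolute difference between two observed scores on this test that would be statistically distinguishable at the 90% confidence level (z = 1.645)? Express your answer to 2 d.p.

SEM = 4.000 × √(1 − 0.840) = 4.000 × √0.160 ≃ 4.000 × 0.400 ≃ 1.600
Standard error of the difference = 1.600·√2 ≃ 2.263
Smallest detectable difference = 1.645×2.263 ≃ 3.722

3.72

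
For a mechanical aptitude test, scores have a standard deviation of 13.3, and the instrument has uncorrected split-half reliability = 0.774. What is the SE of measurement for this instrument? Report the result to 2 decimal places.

Full-length reliability (Spearman-Brown) = 2(0.774)/(1+0.774) ≈ 0.873
SEM = 13.300·√(1 − 0.873) ≈ 4.747

4.75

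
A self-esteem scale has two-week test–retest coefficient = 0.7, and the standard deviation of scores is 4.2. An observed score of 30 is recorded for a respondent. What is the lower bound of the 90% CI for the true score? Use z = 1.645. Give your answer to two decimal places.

SEM = 4.2000 × √(1 − 0.7000) = 4.2000 × √0.3000 ≈ 4.2000 × 0.5477 ≈ 2.3004
Margin = 1.645 × 2.3004 ≈ 3.7842
Lower bound: 30 − 3.7842 = 26.2158

26.22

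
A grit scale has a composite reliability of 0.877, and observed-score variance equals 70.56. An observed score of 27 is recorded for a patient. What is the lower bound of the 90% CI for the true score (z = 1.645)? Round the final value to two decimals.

SD = √70.56 ≈ 8.4000
SEM = 8.4000 × √(1 − 0.8770) = 8.4000 × √0.1230 ≈ 8.4000 × 0.3507 ≈ 2.9460
Half-width = 1.645×2.9460 ≈ 4.8462
Lower limit = 27 − 4.8462 ≈ 22.1538

22.15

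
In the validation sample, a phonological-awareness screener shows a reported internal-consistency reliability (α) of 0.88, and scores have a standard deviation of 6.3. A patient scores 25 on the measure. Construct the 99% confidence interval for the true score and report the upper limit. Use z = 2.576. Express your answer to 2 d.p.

SEM = 6.300 × √(1 − 0.880) = 6.300 × √0.120 ≈ 6.300 × 0.346 ≈ 2.182
Half-width = 2.576×2.182 ≈ 5.622
Upper limit = 25 + 5.622 ≈ 30.622

30.62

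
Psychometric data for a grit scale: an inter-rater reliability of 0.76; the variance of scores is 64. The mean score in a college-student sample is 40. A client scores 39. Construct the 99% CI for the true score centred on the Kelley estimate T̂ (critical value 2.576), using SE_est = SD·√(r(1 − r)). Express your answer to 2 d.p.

SD = √64 = 8.000
Estimated true score = 0.760*39 + (1 − 0.760)*40 ≈ 39.240
SE_est = SD * √(r(1 − r)) = 8.000 * √0.182 ≈ 8.000 * 0.427 ≈ 3.417
99% CI: 39.240 ± 8.801 ≈ (30.439, 48.041)

[30.44, 48.04]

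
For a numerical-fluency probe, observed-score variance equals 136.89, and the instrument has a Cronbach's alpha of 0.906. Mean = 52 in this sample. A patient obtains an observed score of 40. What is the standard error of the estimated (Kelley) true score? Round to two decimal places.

SD = √136.89 ≃ 11.7000
SE_est = 11.7000·√[r(1 − r)] ≃ 3.4144

3.41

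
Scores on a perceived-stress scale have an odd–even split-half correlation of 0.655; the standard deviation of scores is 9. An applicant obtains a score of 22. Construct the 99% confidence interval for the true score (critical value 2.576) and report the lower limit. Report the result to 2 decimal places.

11.41

Full-length reliability (Spearman-Brown) = 2(0.655)/(1+0.655) ≈ 0.7915
SEM = 9.0000 * √(1 − 0.7915) = 9.0000 * √0.2085 ≈ 9.0000 * 0.4566 ≈ 4.1092
Half-width = 2.576*4.1092 ≈ 10.5852
Lower limit = 22 − 10.5852 ≈ 11.4148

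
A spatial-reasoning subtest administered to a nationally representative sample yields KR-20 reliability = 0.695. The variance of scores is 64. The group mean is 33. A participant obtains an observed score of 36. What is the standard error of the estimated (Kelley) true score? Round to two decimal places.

SD = √64 ≃ 8.00000
SE_est = SD × √(r(1 − r)) = 8.00000 × √0.21198 ≃ 8.00000 × 0.46041 ≃ 3.68326

3.68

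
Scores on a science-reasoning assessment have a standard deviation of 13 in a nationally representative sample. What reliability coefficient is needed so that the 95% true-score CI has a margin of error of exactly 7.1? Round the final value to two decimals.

0.92

SEM needed = half-width / z = 7.1/1.96 ≈ 3.622
r = 1 − (3.622/13)² ≈ 1 − 0.078 ≈ 0.922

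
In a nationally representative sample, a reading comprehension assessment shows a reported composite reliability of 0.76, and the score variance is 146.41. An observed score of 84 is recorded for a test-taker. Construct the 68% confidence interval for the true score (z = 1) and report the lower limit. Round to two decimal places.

78.07

σ = 146.41^(1/2) = 12.100
SEM = 12.100*√(1 − 0.760) ≈ 5.928
Margin = 1 * 5.928 ≈ 5.928
Lower bound: 84 − 5.928 = 78.072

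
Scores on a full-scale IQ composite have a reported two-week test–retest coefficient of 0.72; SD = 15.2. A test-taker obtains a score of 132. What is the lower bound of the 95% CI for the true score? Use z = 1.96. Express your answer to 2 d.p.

116.24

SEM = 15.200 × √(1 − 0.720) = 15.200 × √0.280 ≈ 15.200 × 0.529 ≈ 8.043
Half-width = 1.96×8.043 ≈ 15.764
Lower bound: 132 − 15.764 = 116.236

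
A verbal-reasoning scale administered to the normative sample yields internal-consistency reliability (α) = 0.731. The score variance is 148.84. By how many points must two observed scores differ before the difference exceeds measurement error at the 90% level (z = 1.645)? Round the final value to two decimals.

σ = 148.84^(1/2) = 12.200
SEM = 12.200 · √(1 − 0.731) = 12.200 · √0.269 ≈ 12.200 · 0.519 ≈ 6.328
Standard error of the difference = 6.328·√2 ≈ 8.949
Smallest detectable difference = 1.645·8.949 ≈ 14.720

14.72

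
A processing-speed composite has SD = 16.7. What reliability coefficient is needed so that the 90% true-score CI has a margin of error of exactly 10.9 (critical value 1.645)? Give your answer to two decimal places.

0.84

Required SEM = 10.9 / 1.645 ≈ 6.62614
r = 1 − (6.62614/16.7)² ≈ 1 − 0.15743 ≈ 0.84257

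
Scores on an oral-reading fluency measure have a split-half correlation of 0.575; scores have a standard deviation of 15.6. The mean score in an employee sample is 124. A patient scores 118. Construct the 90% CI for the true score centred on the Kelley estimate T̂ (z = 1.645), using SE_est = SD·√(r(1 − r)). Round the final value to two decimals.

[108.23, 131.01]

Spearman-Brown: r = 2(0.575) / (1 + 0.575) = 1.150 / 1.575 ≈ 0.730
Estimated true score = 0.730×118 + (1 − 0.730)×124 ≈ 119.619
SE_est = SD × √(r(1 − r)) = 15.600 × √0.197 ≈ 15.600 × 0.444 ≈ 6.924
90% CI: 119.619 ± 11.391 ≈ (108.228, 131.010)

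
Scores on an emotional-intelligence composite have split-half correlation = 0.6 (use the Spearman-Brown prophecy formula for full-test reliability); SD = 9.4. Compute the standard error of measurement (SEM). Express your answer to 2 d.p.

Spearman-Brown: r = 2(0.6) / (1 + 0.6) = 1.200 / 1.600 ≈ 0.750
SEM = 9.400*√(1 − 0.750) ≈ 4.700

4.70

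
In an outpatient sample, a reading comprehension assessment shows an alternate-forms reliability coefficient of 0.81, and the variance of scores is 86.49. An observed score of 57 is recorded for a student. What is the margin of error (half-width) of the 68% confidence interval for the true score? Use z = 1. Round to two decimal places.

SD = √86.49 = 9.300
SEM = 9.300 · √(1 − 0.810) = 9.300 · √0.190 ≈ 9.300 · 0.436 ≈ 4.054
Half-width = 1·4.054 ≈ 4.054

4.05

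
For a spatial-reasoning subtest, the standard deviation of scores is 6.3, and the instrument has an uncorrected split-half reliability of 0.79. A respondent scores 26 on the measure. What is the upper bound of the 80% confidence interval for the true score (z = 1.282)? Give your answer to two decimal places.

Full-length reliability (Spearman-Brown) = 2(0.79)/(1+0.79) ≃ 0.883
SEM = 6.300 · √(1 − 0.883) = 6.300 · √0.117 ≃ 6.300 · 0.343 ≃ 2.158
Margin = 1.282 · 2.158 ≃ 2.766
Upper bound: 26 + 2.766 = 28.766

28.77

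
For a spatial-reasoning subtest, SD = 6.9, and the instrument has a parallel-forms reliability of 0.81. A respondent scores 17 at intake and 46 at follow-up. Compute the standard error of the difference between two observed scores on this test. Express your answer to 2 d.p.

SEM = 6.9000·√(1 − 0.8100) ≃ 3.0076
SE_diff = √2 · SEM ≃ 4.2534

4.25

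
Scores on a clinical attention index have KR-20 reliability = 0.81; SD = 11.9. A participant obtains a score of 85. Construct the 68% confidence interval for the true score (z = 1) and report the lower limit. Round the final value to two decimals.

SEM = 11.9000 × √(1 − 0.8100) = 11.9000 × √0.1900 ≈ 11.9000 × 0.4359 ≈ 5.1871
Half-width = 1×5.1871 ≈ 5.1871
Lower bound: 85 − 5.1871 = 79.8129

79.81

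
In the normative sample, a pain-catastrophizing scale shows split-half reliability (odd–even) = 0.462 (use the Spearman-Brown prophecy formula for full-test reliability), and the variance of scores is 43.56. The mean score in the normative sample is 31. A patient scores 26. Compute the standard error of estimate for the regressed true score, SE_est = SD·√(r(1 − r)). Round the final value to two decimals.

3.18

SD = √43.56 = 6.6000
Spearman-Brown: r = 2(0.462) / (1 + 0.462) = 0.9240 / 1.4620 ≈ 0.6320
SE_est = SD · √(r(1 − r)) = 6.6000 · √0.2326 ≈ 6.6000 · 0.4823 ≈ 3.1829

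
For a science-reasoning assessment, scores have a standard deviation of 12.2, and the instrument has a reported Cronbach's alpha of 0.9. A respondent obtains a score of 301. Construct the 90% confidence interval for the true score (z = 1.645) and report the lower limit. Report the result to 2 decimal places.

294.65

SEM = 12.200×√(1 − 0.900) ≃ 3.858
Margin = 1.645 × 3.858 ≃ 6.346
Lower limit = 301 − 6.346 ≃ 294.654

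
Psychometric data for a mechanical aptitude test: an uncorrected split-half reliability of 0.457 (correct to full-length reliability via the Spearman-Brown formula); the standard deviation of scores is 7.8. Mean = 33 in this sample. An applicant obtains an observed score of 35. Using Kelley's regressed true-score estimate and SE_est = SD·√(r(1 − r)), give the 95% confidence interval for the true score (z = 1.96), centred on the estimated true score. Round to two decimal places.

[26.86, 41.65]

r_full = 2·0.457 / (1 + 0.457) ≈ 0.6273
Estimated true score = 0.6273*35 + (1 − 0.6273)*33 ≈ 34.2546
SE_est = SD * √(r(1 − r)) = 7.8000 * √0.2338 ≈ 7.8000 * 0.4835 ≈ 3.7714
95% CI: 34.2546 ± 7.3920 ≈ (26.8626, 41.6467)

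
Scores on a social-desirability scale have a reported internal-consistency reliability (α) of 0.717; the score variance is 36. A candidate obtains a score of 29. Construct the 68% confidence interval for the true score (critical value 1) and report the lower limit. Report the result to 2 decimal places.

SD = √36 = 6.0000
The standard error of measurement is 6.0000×√(1 − 0.7170) ≈ 6.0000×0.5320 ≈ 3.1919.
Margin = 1 × 3.1919 ≈ 3.1919
Lower limit = 29 − 3.1919 ≈ 25.8081

25.81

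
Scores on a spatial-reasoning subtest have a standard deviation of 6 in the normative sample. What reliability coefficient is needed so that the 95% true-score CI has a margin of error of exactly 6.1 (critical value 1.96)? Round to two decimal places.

0.73

Required SEM = 6.1 / 1.96 ≃ 3.112
r = 1 − (SEM / SD)² = 1 − (3.112 / 6)² ≃ 1 − 0.269 ≃ 0.731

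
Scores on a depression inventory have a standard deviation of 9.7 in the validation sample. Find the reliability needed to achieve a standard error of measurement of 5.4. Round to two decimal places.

r = 1 − (SEM / SD)² = 1 − (5.400 / 9.7)² ≈ 1 − 0.310 ≈ 0.690

0.69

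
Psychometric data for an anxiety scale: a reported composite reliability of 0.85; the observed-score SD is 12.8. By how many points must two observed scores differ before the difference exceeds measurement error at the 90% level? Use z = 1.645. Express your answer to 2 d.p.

SEM = 12.800 * √(1 − 0.850) = 12.800 * √0.150 ≈ 12.800 * 0.387 ≈ 4.957
Standard error of the difference = 4.957·√2 ≈ 7.011
Minimum reliable difference = 1.645 * SE_diff ≈ 1.645 * 7.011 ≈ 11.533

11.53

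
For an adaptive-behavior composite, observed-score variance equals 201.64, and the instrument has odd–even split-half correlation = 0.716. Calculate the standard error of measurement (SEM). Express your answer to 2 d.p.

SD = √201.64 ≃ 14.20000
r_full = 2·0.716 / (1 + 0.716) ≃ 0.83450
SEM = 14.20000 × √(1 − 0.83450) = 14.20000 × √0.16550 ≃ 14.20000 × 0.40682 ≃ 5.77682

5.78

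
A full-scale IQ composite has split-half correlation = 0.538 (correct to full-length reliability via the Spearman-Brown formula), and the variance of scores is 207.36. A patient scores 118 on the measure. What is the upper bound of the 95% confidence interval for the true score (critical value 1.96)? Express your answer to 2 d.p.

σ = 207.36^(1/2) = 14.400
r_full = 2·0.538 / (1 + 0.538) ≈ 0.700
SEM = 14.400 × √(1 − 0.700) = 14.400 × √0.300 ≈ 14.400 × 0.548 ≈ 7.892
Half-width = 1.96×7.892 ≈ 15.469
Upper bound: 118 + 15.469 = 133.469

133.47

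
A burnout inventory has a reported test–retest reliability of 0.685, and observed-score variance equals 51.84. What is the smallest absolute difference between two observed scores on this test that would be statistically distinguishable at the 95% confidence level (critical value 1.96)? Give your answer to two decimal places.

11.20

σ = 51.84^(1/2) = 7.200
The standard error of measurement is 7.200×√(1 − 0.685) ≃ 7.200×0.561 ≃ 4.041.
SE_diff = SEM × √2 ≃ 4.041 × 1.414 ≃ 5.715
Smallest detectable difference = 1.96×5.715 ≃ 11.201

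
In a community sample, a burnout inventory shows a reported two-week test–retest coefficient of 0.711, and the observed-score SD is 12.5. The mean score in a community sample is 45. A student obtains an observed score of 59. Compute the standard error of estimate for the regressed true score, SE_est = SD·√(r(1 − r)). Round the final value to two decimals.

5.67

SE_est = 12.500·√(0.711·0.289) ≃ 5.666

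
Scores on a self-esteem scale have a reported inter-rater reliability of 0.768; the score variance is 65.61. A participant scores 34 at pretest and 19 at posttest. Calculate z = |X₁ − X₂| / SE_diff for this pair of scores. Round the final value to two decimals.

σ = 65.61^(1/2) = 8.100
SEM = 8.100 * √(1 − 0.768) = 8.100 * √0.232 ≈ 8.100 * 0.482 ≈ 3.901
Standard error of the difference = 3.901·√2 ≈ 5.518
z = 15 / 5.518 ≈ 2.719

2.72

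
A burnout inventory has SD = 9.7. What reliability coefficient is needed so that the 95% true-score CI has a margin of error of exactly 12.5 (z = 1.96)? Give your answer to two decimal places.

SEM needed = half-width / z = 12.5/1.96 ≈ 6.37755
r = 1 − (6.37755/9.7)² ≈ 1 − 0.43228 ≈ 0.56772

0.57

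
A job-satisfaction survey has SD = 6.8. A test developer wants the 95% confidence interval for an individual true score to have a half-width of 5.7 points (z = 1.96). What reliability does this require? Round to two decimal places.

0.82

Required SEM = 5.7 / 1.96 ≃ 2.908
r = 1 − (2.908/6.8)² ≃ 1 − 0.183 ≃ 0.817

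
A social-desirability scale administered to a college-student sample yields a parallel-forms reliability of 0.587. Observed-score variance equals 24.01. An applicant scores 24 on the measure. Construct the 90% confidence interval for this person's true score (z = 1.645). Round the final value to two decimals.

[18.82, 29.18]

SD = √24.01 ≈ 4.9000
SEM = 4.9000·√(1 − 0.5870) ≈ 3.1490
Half-width = 1.645·3.1490 ≈ 5.1801
90% CI: 24 ± 5.1801 = [18.8199, 29.1801]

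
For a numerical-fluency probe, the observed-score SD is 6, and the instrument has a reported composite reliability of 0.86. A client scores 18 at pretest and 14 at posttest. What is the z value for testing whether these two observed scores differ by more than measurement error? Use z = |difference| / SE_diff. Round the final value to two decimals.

1.26

SEM = 6.000 × √(1 − 0.860) = 6.000 × √0.140 ≈ 6.000 × 0.374 ≈ 2.245
SE_diff = √2 × SEM ≈ 3.175
z = |18 − 14| / 3.175 = 4 / 3.175 ≈ 1.260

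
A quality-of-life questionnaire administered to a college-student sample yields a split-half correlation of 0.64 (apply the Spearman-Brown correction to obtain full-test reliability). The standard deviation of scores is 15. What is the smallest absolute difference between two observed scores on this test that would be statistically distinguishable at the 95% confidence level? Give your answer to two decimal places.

r_full = 2·0.64 / (1 + 0.64) ≃ 0.780
SEM = 15.000 · √(1 − 0.780) = 15.000 · √0.220 ≃ 15.000 · 0.469 ≃ 7.028
SE_diff = SEM · √2 ≃ 7.028 · 1.414 ≃ 9.939
Minimum reliable difference = 1.96 · SE_diff ≃ 1.96 · 9.939 ≃ 19.480

19.48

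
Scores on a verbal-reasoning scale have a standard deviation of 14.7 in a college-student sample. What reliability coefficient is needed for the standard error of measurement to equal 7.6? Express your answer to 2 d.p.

0.73

r = 1 − (SEM / SD)² = 1 − (7.6000 / 14.7)² ≈ 1 − 0.2673 ≈ 0.7327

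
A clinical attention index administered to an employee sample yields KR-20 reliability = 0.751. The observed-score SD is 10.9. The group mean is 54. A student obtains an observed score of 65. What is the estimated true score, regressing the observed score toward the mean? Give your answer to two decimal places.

Estimated true score = 0.75100·65 + (1 − 0.75100)·54 ≈ 62.26100

62.26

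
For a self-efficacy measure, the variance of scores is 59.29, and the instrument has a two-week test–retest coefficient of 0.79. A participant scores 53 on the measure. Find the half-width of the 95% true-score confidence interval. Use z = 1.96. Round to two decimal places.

6.92

σ = 59.29^(1/2) = 7.700
SEM = 7.700 · √(1 − 0.790) = 7.700 · √0.210 ≃ 7.700 · 0.458 ≃ 3.529
Half-width = 1.96·3.529 ≃ 6.916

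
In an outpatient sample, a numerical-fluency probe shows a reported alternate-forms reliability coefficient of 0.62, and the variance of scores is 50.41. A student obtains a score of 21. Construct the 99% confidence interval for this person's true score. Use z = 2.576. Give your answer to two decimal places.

SD = √50.41 = 7.10000
The standard error of measurement is 7.10000·√(1 − 0.62000) ≈ 7.10000·0.61644 ≈ 4.37673.
2.576 · SEM ≈ 11.27447
99% CI: 21 ± 11.27447 = [9.72553, 32.27447]

[9.73, 32.27]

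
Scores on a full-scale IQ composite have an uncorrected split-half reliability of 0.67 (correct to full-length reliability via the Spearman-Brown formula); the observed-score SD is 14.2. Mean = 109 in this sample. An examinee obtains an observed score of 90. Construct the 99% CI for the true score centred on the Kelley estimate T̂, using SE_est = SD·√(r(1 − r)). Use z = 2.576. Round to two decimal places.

[79.19, 108.32]

Spearman-Brown: r = 2(0.67) / (1 + 0.67) = 1.3400 / 1.6700 ≈ 0.8024
Estimated true score = 0.8024·90 + (1 − 0.8024)·109 ≈ 93.7545
SE_est = SD · √(r(1 − r)) = 14.2000 · √0.1586 ≈ 14.2000 · 0.3982 ≈ 5.6543
CI = 93.7545 ± 2.576 · 5.6543 → [79.1889, 108.3200]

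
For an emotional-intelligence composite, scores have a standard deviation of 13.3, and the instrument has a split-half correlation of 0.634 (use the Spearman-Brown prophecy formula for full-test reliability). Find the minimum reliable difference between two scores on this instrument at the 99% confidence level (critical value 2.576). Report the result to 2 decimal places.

22.93

Full-length reliability (Spearman-Brown) = 2(0.634)/(1+0.634) ≈ 0.776
The standard error of measurement is 13.300×√(1 − 0.776) ≈ 13.300×0.473 ≈ 6.295.
SE_diff = SEM × √2 ≈ 6.295 × 1.414 ≈ 8.902
Smallest detectable difference = 2.576×8.902 ≈ 22.931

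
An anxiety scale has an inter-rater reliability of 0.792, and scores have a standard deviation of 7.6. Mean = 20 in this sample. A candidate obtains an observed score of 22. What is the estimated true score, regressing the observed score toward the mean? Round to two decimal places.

21.58

T̂ = 0.7920(22) + 0.2080(20) ≃ 21.5840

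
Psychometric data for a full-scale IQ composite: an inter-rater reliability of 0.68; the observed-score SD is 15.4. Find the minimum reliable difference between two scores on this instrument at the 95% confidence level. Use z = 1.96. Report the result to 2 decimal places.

24.15

SEM = 15.400 * √(1 − 0.680) = 15.400 * √0.320 ≈ 15.400 * 0.566 ≈ 8.712
SE_diff = SEM * √2 ≈ 8.712 * 1.414 ≈ 12.320
Smallest detectable difference = 1.96*12.320 ≈ 24.147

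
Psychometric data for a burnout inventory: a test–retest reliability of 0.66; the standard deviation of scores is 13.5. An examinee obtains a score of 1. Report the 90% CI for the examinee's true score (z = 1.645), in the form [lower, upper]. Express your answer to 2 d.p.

[-11.95, 13.95]

SEM = 13.5000*√(1 − 0.6600) ≈ 7.8718
Margin = 1.645 * 7.8718 ≈ 12.9491
90% CI: 1 ± 12.9491 = [-11.9491, 13.9491]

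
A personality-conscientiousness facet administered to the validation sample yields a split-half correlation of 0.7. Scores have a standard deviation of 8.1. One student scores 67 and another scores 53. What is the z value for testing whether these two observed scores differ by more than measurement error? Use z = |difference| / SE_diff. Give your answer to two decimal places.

2.91

Full-length reliability (Spearman-Brown) = 2(0.7)/(1+0.7) ≃ 0.824
SEM = 8.100 · √(1 − 0.824) = 8.100 · √0.176 ≃ 8.100 · 0.420 ≃ 3.403
SE_diff = SEM · √2 ≃ 3.403 · 1.414 ≃ 4.812
z = 14 / 4.812 ≃ 2.909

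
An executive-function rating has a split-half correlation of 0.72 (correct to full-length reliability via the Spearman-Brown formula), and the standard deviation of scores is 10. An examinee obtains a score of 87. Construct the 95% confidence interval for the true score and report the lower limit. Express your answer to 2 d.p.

Spearman-Brown: r = 2(0.72) / (1 + 0.72) = 1.4400 / 1.7200 ≃ 0.8372
SEM = 10.0000 × √(1 − 0.8372) = 10.0000 × √0.1628 ≃ 10.0000 × 0.4035 ≃ 4.0347
Margin = 1.96 × 4.0347 ≃ 7.9081
Lower bound: 87 − 7.9081 = 79.0919

79.09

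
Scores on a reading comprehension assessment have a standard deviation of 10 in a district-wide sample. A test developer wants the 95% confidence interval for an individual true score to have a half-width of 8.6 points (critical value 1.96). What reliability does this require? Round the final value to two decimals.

0.81

SEM needed = half-width / z = 8.6/1.96 ≈ 4.3878
Required reliability = 1 − (SEM/SD)² = 1 − 0.1925 ≈ 0.8075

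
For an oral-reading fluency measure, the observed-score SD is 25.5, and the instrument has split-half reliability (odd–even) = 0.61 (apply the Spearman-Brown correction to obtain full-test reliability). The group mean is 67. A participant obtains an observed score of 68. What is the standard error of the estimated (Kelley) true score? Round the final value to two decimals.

10.93

r_full = 2·0.61 / (1 + 0.61) ≈ 0.758
SE_est = 25.500*√(0.758*0.242) ≈ 10.925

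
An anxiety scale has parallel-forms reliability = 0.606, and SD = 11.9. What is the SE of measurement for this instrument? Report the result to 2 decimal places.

SEM = 11.9000 · √(1 − 0.6060) = 11.9000 · √0.3940 ≃ 11.9000 · 0.6277 ≃ 7.4696

7.47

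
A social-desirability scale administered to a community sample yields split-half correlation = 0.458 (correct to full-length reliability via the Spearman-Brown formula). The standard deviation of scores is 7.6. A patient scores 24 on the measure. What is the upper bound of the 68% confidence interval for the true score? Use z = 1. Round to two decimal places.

r_full = 2·0.458 / (1 + 0.458) ≈ 0.62826
SEM = 7.60000 × √(1 − 0.62826) = 7.60000 × √0.37174 ≈ 7.60000 × 0.60971 ≈ 4.63377
1 × SEM ≈ 4.63377
Upper limit = 24 + 4.63377 ≈ 28.63377

28.63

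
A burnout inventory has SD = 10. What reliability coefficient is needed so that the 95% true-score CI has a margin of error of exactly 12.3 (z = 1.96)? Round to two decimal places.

SEM needed = half-width / z = 12.3/1.96 ≃ 6.276
r = 1 − (SEM / SD)² = 1 − (6.276 / 10)² ≃ 1 − 0.394 ≃ 0.606

0.61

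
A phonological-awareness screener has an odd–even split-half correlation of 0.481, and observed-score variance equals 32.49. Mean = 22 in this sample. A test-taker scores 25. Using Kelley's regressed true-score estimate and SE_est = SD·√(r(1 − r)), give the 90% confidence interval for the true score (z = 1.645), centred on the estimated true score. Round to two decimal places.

SD = √32.49 = 5.7000
Full-length reliability (Spearman-Brown) = 2(0.481)/(1+0.481) ≈ 0.6496
T̂ = 0.6496(25) + 0.3504(22) ≈ 23.9487
SE_est = 5.7000·√[r(1 − r)] ≈ 2.7195
90% CI: 23.9487 ± 4.4736 ≈ (19.4751, 28.4223)

[19.48, 28.42]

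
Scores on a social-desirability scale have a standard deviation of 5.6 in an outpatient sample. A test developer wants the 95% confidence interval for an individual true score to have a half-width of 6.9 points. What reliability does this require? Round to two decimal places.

SEM needed = half-width / z = 6.9/1.96 ≈ 3.5204
Required reliability = 1 − (SEM/SD)² = 1 − 0.3952 ≈ 0.6048

0.60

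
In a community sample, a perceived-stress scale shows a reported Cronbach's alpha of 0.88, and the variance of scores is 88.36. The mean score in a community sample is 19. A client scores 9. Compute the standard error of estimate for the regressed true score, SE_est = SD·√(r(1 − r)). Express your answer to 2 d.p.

σ = 88.36^(1/2) = 9.4000
SE_est = SD · √(r(1 − r)) = 9.4000 · √0.1056 ≈ 9.4000 · 0.3250 ≈ 3.0546

3.05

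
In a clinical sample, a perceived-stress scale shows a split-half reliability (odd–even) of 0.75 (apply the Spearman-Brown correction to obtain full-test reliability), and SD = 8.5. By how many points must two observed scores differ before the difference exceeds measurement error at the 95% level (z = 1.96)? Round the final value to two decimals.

Full-length reliability (Spearman-Brown) = 2(0.75)/(1+0.75) ≈ 0.857
SEM = 8.500 × √(1 − 0.857) = 8.500 × √0.143 ≈ 8.500 × 0.378 ≈ 3.213
Standard error of the difference = 3.213·√2 ≈ 4.543
Minimum reliable difference = 1.96 × SE_diff ≈ 1.96 × 4.543 ≈ 8.905

8.91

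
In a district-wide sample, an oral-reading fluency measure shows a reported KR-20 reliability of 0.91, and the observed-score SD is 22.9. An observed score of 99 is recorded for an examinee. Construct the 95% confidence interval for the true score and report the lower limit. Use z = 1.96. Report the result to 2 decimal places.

85.53

SEM = 22.9000·√(1 − 0.9100) ≈ 6.8700
1.96 · SEM ≈ 13.4652
Lower bound: 99 − 13.4652 = 85.5348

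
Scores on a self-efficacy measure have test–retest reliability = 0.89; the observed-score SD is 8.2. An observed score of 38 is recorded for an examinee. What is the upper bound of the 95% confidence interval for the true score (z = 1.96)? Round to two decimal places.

43.33

SEM = 8.200 * √(1 − 0.890) = 8.200 * √0.110 ≈ 8.200 * 0.332 ≈ 2.720
Margin = 1.96 * 2.720 ≈ 5.330
Upper bound: 38 + 5.330 = 43.330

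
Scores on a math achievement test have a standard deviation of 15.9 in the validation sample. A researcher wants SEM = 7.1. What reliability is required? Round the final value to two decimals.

r = 1 − (SEM / SD)² = 1 − (7.100 / 15.9)² ≈ 1 − 0.199 ≈ 0.801

0.80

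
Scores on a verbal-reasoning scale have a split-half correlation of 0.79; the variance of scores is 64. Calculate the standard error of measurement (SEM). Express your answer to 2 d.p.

SD = √64 = 8.000
r_full = 2·0.79 / (1 + 0.79) ≈ 0.883
The standard error of measurement is 8.000*√(1 − 0.883) ≈ 8.000*0.343 ≈ 2.740.

2.74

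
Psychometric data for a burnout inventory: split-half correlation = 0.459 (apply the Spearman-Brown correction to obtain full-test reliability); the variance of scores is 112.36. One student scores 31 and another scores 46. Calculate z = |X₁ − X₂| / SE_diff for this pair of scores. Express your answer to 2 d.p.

SD = √112.36 = 10.6000
Full-length reliability (Spearman-Brown) = 2(0.459)/(1+0.459) ≈ 0.6292
SEM = 10.6000*√(1 − 0.6292) ≈ 6.4547
SE_diff = √2 * SEM ≈ 9.1283
z = 15 / 9.1283 ≈ 1.6432

1.64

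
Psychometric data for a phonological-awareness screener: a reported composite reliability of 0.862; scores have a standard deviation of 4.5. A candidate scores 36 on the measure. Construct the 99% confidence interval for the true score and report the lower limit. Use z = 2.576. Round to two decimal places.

31.69

SEM = 4.50000 · √(1 − 0.86200) = 4.50000 · √0.13800 ≈ 4.50000 · 0.37148 ≈ 1.67168
2.576 · SEM ≈ 4.30624
Lower limit = 36 − 4.30624 ≈ 31.69376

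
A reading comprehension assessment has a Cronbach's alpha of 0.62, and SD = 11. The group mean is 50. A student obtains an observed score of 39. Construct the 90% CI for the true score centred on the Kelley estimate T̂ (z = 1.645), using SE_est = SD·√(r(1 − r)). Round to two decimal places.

[34.40, 51.96]

T̂ = r·X + (1 − r)·M = 0.62000·39 + 0.38000·50 = 24.18000 + 19.00000 ≈ 43.18000
SE_est = 11.00000·√[r(1 − r)] ≈ 5.33925
CI = 43.18000 ± 1.645 · 5.33925 → [34.39693, 51.96307]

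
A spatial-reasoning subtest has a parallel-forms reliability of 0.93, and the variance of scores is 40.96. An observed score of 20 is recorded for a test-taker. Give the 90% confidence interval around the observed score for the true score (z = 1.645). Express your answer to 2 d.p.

SD = √40.96 = 6.40000
SEM = 6.40000 * √(1 − 0.93000) = 6.40000 * √0.07000 ≈ 6.40000 * 0.26458 ≈ 1.69328
1.645 * SEM ≈ 2.78545
90% CI: 20 ± 2.78545 = [17.21455, 22.78545]

[17.21, 22.79]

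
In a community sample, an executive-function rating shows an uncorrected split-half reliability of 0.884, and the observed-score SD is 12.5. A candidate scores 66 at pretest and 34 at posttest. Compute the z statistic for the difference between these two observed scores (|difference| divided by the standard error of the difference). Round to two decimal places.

7.30

Spearman-Brown: r = 2(0.884) / (1 + 0.884) = 1.7680 / 1.8840 ≈ 0.9384
The standard error of measurement is 12.5000×√(1 − 0.9384) ≈ 12.5000×0.2481 ≈ 3.1017.
SE_diff = SEM × √2 ≈ 3.1017 × 1.4142 ≈ 4.3865
z = |66 − 34| / 4.3865 = 32 / 4.3865 ≈ 7.2952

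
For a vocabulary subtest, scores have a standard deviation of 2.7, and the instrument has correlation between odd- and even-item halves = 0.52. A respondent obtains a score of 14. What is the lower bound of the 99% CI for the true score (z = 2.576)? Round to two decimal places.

10.09

r_full = 2·0.52 / (1 + 0.52) ≃ 0.68421
The standard error of measurement is 2.70000×√(1 − 0.68421) ≃ 2.70000×0.56195 ≃ 1.51727.
Half-width = 2.576×1.51727 ≃ 3.90848
Lower bound: 14 − 3.90848 = 10.09152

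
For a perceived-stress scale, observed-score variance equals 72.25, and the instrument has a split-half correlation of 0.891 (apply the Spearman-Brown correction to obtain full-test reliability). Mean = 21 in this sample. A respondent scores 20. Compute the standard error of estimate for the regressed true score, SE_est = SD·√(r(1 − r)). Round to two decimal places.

SD = √72.25 ≈ 8.5000
Full-length reliability (Spearman-Brown) = 2(0.891)/(1+0.891) ≈ 0.9424
SE_est = SD · √(r(1 − r)) = 8.5000 · √0.0543 ≈ 8.5000 · 0.2331 ≈ 1.9810

1.98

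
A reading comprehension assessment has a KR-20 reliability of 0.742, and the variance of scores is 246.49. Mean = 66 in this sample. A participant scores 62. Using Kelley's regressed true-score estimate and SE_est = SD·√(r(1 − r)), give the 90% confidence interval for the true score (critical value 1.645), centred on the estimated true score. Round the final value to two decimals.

[51.73, 74.33]

σ = 246.49^(1/2) = 15.700
T̂ = r·X + (1 − r)·M = 0.742×62 + 0.258×66 = 46.004 + 17.028 ≈ 63.032
SE_est = SD × √(r(1 − r)) = 15.700 × √0.191 ≈ 15.700 × 0.438 ≈ 6.869
90% CI: 63.032 ± 11.300 ≈ (51.732, 74.332)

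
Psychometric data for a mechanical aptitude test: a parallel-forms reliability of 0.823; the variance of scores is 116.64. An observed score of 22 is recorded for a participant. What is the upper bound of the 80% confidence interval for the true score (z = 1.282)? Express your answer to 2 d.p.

27.83

SD = √116.64 = 10.80000
The standard error of measurement is 10.80000*√(1 − 0.82300) ≈ 10.80000*0.42071 ≈ 4.54371.
Margin = 1.282 * 4.54371 ≈ 5.82503
Upper limit = 22 + 5.82503 ≈ 27.82503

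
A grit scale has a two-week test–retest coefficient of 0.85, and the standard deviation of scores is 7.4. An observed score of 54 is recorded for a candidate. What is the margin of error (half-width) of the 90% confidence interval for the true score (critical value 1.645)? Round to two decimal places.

SEM = 7.4000×√(1 − 0.8500) ≃ 2.8660
Half-width = 1.645×2.8660 ≃ 4.7146

4.71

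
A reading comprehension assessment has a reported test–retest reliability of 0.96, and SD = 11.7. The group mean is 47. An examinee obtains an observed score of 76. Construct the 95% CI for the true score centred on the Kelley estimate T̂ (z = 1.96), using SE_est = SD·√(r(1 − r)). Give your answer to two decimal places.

Estimated true score = 0.96000*76 + (1 − 0.96000)*47 ≈ 74.84000
SE_est = 11.70000·√[r(1 − r)] ≈ 2.29272
95% CI: 74.84000 ± 4.49374 ≈ (70.34626, 79.33374)

[70.35, 79.33]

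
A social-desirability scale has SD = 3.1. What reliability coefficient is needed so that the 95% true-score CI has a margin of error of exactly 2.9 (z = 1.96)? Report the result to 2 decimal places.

SEM needed = half-width / z = 2.9/1.96 ≈ 1.4796
r = 1 − (SEM / SD)² = 1 − (1.4796 / 3.1)² ≈ 1 − 0.2278 ≈ 0.7722

0.77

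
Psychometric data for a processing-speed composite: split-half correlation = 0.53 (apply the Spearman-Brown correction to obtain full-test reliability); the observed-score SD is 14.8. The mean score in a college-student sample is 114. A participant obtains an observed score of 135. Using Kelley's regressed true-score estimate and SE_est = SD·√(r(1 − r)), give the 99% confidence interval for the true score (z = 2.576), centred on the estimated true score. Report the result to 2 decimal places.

[110.96, 146.14]

Spearman-Brown: r = 2(0.53) / (1 + 0.53) = 1.0600 / 1.5300 ≈ 0.6928
Estimated true score = 0.6928·135 + (1 − 0.6928)·114 ≈ 128.5490
SE_est = SD · √(r(1 − r)) = 14.8000 · √0.2128 ≈ 14.8000 · 0.4613 ≈ 6.8277
CI = 128.5490 ± 2.576 · 6.8277 → [110.9610, 146.1371]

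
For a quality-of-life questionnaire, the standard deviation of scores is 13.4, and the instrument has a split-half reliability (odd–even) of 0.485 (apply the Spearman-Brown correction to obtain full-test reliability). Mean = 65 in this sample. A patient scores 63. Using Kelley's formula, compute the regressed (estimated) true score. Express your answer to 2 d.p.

Full-length reliability (Spearman-Brown) = 2(0.485)/(1+0.485) ≃ 0.6532
T̂ = r·X + (1 − r)·M = 0.6532·63 + 0.3468·65 ≃ 41.1515 + 22.5421 ≃ 63.6936

63.69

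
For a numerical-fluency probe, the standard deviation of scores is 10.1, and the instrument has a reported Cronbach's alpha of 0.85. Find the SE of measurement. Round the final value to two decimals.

3.91

The standard error of measurement is 10.1000×√(1 − 0.8500) ≈ 10.1000×0.3873 ≈ 3.9117.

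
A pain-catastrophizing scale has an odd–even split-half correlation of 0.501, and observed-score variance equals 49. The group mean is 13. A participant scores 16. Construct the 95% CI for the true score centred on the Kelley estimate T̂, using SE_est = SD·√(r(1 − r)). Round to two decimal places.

σ = 49^(1/2) = 7.0000
Full-length reliability (Spearman-Brown) = 2(0.501)/(1+0.501) ≃ 0.6676
Estimated true score = 0.6676*16 + (1 − 0.6676)*13 ≃ 15.0027
SE_est = 7.0000·√[r(1 − r)] ≃ 3.2976
95% CI: 15.0027 ± 6.4633 ≃ (8.5393, 21.4660)

[8.54, 21.47]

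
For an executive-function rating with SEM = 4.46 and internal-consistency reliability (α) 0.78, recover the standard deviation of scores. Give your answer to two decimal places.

9.51

SD = SEM / √(1 − r) = 4.46 / √0.220 ≃ 4.46 / 0.469 ≃ 9.509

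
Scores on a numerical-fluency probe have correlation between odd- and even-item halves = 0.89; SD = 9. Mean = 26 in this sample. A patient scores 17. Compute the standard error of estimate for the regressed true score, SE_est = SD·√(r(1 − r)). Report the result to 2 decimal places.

Spearman-Brown: r = 2(0.89) / (1 + 0.89) = 1.780 / 1.890 ≈ 0.942
SE_est = SD * √(r(1 − r)) = 9.000 * √0.055 ≈ 9.000 * 0.234 ≈ 2.107

2.11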